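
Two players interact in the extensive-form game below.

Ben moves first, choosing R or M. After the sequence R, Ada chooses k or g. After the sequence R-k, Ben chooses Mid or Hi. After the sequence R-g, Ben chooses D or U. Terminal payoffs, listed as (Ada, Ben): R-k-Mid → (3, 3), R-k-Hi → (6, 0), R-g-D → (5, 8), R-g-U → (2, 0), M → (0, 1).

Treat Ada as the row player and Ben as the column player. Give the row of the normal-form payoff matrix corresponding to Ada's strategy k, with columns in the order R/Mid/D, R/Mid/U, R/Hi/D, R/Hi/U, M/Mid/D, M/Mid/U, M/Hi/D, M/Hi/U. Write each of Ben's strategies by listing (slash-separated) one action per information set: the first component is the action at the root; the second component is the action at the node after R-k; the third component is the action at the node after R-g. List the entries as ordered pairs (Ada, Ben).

vs R/Mid/D: Ben plays R → Ada plays k at [R] → Ben plays Mid at [R-k] → (3, 3)
vs R/Mid/U: Ben plays R → Ada plays k at [R] → Ben plays Mid at [R-k] → (3, 3)
vs R/Hi/D: Ben plays R → Ada plays k at [R] → Ben plays Hi at [R-k] → (6, 0)
vs R/Hi/U: Ben plays R → Ada plays k at [R] → Ben plays Hi at [R-k] → (6, 0)
vs M/Mid/D: Ben plays M → (0, 1)
vs M/Mid/U: Ben plays M → (0, 1)
vs M/Hi/D: Ben plays M → (0, 1)
vs M/Hi/U: Ben plays M → (0, 1)

(3,3) (3,3) (6,0) (6,0) (0,1) (0,1) (0,1) (0,1)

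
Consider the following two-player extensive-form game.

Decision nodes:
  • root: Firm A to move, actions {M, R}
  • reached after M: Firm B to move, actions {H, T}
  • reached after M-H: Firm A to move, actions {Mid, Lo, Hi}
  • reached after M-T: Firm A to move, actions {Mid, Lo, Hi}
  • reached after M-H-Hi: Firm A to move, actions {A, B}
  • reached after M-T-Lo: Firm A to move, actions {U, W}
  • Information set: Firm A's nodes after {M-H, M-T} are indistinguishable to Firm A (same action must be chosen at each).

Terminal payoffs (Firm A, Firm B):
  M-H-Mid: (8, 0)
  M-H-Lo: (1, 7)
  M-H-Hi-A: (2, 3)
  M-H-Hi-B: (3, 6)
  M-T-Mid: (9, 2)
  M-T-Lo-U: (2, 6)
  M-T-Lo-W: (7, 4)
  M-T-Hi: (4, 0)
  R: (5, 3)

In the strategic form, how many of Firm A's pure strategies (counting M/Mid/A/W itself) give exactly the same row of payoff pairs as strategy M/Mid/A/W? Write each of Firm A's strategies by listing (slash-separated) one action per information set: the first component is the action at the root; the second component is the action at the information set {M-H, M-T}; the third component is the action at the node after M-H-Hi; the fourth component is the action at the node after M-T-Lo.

Row for M/Mid/A/W (columns H, T): (8,0) (9,2).
Under M/Mid/A/W, Firm A's choice at the node after M-H-Hi and at the node after M-T-Lo can never be reached regardless of what Firm B does, so varying those choices leaves every outcome unchanged.
Holding the reachable choices fixed and varying the unreachable ones freely already gives 2 × 2 = 4 equivalent strategies.
No other strategy reproduces this row, so those 4 are the full class: M/Mid/A/U, M/Mid/A/W, M/Mid/B/U, M/Mid/B/W.

4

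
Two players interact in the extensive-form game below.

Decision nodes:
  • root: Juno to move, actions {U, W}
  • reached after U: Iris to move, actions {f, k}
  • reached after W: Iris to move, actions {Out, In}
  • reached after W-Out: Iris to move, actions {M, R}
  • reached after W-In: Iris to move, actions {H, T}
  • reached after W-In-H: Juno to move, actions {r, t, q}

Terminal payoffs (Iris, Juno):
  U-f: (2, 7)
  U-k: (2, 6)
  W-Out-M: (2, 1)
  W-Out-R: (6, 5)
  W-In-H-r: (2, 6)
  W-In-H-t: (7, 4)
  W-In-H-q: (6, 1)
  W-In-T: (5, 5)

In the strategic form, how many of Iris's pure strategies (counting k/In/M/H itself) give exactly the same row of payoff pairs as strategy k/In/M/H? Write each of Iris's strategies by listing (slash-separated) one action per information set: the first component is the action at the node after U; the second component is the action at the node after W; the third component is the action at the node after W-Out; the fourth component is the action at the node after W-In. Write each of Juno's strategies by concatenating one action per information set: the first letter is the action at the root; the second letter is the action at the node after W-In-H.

Row for k/In/M/H (columns Ur, Ut, Uq, Wr, Wt, Wq): (2,6) (2,6) (2,6) (2,6) (7,4) (6,1).
Under k/In/M/H, Iris's choice at the node after W-Out can never be reached regardless of what Juno does, so varying those choices leaves every outcome unchanged.
Holding the reachable choices fixed and varying the unreachable one freely already gives 2 equivalent strategies.
No other strategy reproduces this row, so those 2 are the full class: k/In/M/H, k/In/R/H.

2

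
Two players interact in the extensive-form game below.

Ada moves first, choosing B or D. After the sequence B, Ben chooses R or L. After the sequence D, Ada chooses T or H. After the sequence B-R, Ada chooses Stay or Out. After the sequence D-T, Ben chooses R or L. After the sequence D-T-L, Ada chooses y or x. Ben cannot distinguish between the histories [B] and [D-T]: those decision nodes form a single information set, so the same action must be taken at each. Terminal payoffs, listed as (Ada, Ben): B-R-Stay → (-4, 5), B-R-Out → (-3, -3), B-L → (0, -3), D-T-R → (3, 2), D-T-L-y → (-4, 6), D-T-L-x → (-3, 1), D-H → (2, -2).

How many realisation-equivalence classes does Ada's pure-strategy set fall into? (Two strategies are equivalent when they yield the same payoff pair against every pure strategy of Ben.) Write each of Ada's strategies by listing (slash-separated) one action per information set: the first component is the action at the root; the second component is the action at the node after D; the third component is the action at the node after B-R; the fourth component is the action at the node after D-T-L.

Ada has 16 pure strategies: B/T/Stay/y, B/T/Stay/x, B/T/Out/y, B/T/Out/x, B/H/Stay/y, B/H/Stay/x, B/H/Out/y, B/H/Out/x, D/T/Stay/y, D/T/Stay/x, D/T/Out/y, D/T/Out/x, D/H/Stay/y, D/H/Stay/x, D/H/Out/y, D/H/Out/x. Columns: R, L.
{B/T/Stay/y, B/T/Stay/x, B/H/Stay/y, B/H/Stay/x} → row (-4,5) (0,-3)
{B/T/Out/y, B/T/Out/x, B/H/Out/y, B/H/Out/x} → row (-3,-3) (0,-3)
{D/T/Stay/y, D/T/Out/y} → row (3,2) (-4,6)
{D/T/Stay/x, D/T/Out/x} → row (3,2) (-3,1)
{D/H/Stay/y, D/H/Stay/x, D/H/Out/y, D/H/Out/x} → row (2,-2) (2,-2)
That's 5 distinct rows out of 16 strategies.

5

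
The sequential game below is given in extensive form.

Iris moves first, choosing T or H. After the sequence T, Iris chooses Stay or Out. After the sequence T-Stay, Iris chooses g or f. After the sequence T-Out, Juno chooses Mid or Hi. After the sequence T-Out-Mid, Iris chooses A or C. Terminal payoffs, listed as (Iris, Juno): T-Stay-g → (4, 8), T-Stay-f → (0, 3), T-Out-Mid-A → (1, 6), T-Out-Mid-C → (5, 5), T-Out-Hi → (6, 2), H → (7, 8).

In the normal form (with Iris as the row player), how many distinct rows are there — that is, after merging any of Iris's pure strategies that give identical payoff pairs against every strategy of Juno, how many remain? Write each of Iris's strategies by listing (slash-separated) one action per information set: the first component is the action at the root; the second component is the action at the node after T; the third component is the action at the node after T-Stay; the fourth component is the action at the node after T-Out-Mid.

Iris has 16 pure strategies: T/Stay/g/A, T/Stay/g/C, T/Stay/f/A, T/Stay/f/C, T/Out/g/A, T/Out/g/C, T/Out/f/A, T/Out/f/C, H/Stay/g/A, H/Stay/g/C, H/Stay/f/A, H/Stay/f/C, H/Out/g/A, H/Out/g/C, H/Out/f/A, H/Out/f/C. Columns: Mid, Hi.
{T/Stay/g/A, T/Stay/g/C} → row (4,8) (4,8)
{T/Stay/f/A, T/Stay/f/C} → row (0,3) (0,3)
{T/Out/g/A, T/Out/f/A} → row (1,6) (6,2)
{T/Out/g/C, T/Out/f/C} → row (5,5) (6,2)
{H/Stay/g/A, H/Stay/g/C, H/Stay/f/A, H/Stay/f/C, H/Out/g/A, H/Out/g/C, H/Out/f/A, H/Out/f/C} → row (7,8) (7,8)
That's 5 distinct rows out of 16 strategies.

5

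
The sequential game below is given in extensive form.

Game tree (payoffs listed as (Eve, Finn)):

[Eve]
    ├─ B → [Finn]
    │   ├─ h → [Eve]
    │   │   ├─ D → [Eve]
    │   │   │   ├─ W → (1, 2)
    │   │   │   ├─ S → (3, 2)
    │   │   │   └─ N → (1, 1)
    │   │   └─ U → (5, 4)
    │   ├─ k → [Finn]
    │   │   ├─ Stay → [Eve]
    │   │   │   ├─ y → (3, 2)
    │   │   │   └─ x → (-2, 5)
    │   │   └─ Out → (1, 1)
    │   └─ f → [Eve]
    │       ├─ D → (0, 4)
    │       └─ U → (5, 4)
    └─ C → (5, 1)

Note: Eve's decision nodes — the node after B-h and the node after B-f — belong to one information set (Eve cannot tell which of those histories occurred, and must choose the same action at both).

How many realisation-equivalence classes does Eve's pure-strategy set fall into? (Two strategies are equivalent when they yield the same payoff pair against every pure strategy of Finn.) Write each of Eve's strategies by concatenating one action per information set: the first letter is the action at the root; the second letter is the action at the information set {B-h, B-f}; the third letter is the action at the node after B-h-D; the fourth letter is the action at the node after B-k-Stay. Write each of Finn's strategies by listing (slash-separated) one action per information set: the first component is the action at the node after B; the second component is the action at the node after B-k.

9

Eve has 24 pure strategies: BDWy, BDWx, BDSy, BDSx, BDNy, BDNx, BUWy, BUWx, BUSy, BUSx, BUNy, BUNx, CDWy, CDWx, CDSy, CDSx, CDNy, CDNx, CUWy, CUWx, CUSy, CUSx, CUNy, CUNx. Columns: h/Stay, h/Out, k/Stay, k/Out, f/Stay, f/Out.
{BDWy} → row (1,2) (1,2) (3,2) (1,1) (0,4) (0,4)
{BDWx} → row (1,2) (1,2) (-2,5) (1,1) (0,4) (0,4)
{BDSy} → row (3,2) (3,2) (3,2) (1,1) (0,4) (0,4)
{BDSx} → row (3,2) (3,2) (-2,5) (1,1) (0,4) (0,4)
{BDNy} → row (1,1) (1,1) (3,2) (1,1) (0,4) (0,4)
{BDNx} → row (1,1) (1,1) (-2,5) (1,1) (0,4) (0,4)
{BUWy, BUSy, BUNy} → row (5,4) (5,4) (3,2) (1,1) (5,4) (5,4)
{BUWx, BUSx, BUNx} → row (5,4) (5,4) (-2,5) (1,1) (5,4) (5,4)
{CDWy, CDWx, CDSy, CDSx, CDNy, CDNx, CUWy, CUWx, CUSy, CUSx, CUNy, CUNx} → row (5,1) (5,1) (5,1) (5,1) (5,1) (5,1)
That's 9 distinct rows out of 24 strategies.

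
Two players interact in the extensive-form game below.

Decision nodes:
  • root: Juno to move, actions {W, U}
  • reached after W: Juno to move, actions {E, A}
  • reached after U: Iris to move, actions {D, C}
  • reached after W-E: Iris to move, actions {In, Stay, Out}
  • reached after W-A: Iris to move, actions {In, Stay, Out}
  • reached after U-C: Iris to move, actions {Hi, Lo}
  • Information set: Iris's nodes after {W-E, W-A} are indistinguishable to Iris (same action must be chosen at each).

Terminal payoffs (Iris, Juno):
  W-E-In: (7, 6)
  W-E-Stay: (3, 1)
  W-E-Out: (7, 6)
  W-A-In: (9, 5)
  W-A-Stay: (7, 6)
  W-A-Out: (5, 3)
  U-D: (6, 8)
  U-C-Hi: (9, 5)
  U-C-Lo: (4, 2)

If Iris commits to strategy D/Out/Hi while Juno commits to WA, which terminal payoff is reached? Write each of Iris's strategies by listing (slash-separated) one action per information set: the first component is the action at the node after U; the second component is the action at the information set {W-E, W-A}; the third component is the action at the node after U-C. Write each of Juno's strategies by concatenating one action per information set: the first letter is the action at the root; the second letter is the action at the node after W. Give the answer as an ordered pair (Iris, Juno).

(5, 3)

Trace the play path from the root:
  Juno plays W
  Juno plays A at [W]
  Iris plays Out at [W-A]
→ terminal payoff (5, 3).
(Iris's choice at the node after U is never reached on this path, so it doesn't affect the outcome.)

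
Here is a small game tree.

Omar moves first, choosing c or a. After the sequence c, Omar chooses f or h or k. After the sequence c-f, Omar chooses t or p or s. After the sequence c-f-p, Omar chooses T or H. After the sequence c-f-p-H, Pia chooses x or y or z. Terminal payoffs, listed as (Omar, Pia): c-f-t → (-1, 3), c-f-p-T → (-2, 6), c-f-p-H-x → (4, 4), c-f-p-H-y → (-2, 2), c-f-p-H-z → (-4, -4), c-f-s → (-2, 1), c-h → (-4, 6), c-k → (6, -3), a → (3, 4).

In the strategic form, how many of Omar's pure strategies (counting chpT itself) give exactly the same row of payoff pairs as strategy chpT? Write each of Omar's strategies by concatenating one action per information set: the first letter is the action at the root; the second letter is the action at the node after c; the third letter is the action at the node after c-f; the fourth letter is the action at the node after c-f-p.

Row for chpT (columns x, y, z): (-4,6) (-4,6) (-4,6).
Under chpT, Omar's choice at the node after c-f and at the node after c-f-p can never be reached regardless of what Pia does, so varying those choices leaves every outcome unchanged.
Holding the reachable choices fixed and varying the unreachable ones freely already gives 3 × 2 = 6 equivalent strategies.
No other strategy reproduces this row, so those 6 are the full class: chtT, chtH, chpT, chpH, chsT, chsH.

6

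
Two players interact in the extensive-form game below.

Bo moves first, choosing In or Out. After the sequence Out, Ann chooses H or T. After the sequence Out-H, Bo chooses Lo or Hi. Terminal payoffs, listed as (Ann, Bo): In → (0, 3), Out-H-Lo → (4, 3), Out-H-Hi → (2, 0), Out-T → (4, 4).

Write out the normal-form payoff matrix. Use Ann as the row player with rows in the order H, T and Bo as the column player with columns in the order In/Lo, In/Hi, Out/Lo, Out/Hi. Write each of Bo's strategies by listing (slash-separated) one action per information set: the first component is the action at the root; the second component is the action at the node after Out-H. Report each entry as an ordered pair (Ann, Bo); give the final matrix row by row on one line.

H: (0,3) (0,3) (4,3) (2,0) | T: (0,3) (0,3) (4,4) (4,4)

Row H: In/Lo→(0,3), In/Hi→(0,3), Out/Lo→(4,3), Out/Hi→(2,0)
Row T: In/Lo→(0,3), In/Hi→(0,3), Out/Lo→(4,4), Out/Hi→(4,4)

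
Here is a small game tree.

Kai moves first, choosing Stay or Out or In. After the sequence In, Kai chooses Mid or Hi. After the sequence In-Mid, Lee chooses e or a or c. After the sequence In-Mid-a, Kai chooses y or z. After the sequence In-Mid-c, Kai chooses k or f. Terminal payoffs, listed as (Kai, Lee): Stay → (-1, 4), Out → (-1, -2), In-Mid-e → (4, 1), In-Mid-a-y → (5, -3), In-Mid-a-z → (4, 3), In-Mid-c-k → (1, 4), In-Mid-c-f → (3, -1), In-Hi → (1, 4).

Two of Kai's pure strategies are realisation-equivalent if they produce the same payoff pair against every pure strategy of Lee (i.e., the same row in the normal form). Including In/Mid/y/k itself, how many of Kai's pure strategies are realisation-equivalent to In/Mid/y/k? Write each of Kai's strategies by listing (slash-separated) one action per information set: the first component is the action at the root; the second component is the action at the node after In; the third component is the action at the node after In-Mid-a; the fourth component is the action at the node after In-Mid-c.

1

Row for In/Mid/y/k (columns e, a, c): (4,1) (5,-3) (1,4).
Every one of Kai's information sets is on the play path for some reply by Lee when Kai follows In/Mid/y/k.
Changing the action at any of them therefore changes at least one column, so only In/Mid/y/k itself gives this row.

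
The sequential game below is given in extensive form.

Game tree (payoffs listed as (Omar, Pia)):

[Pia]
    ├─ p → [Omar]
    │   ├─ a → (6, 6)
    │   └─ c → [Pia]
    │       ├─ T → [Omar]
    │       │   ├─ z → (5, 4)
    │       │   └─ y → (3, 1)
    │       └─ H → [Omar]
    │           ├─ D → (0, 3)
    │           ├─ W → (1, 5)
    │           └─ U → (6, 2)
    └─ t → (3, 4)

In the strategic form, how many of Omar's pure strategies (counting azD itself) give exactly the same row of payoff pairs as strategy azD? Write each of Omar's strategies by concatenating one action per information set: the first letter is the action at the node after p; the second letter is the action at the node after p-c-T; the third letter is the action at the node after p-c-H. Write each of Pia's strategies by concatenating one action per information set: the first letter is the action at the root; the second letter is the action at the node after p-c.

Row for azD (columns pT, pH, tT, tH): (6,6) (6,6) (3,4) (3,4).
Under azD, Omar's choice at the node after p-c-T and at the node after p-c-H can never be reached regardless of what Pia does, so varying those choices leaves every outcome unchanged.
Holding the reachable choices fixed and varying the unreachable ones freely already gives 2 × 3 = 6 equivalent strategies.
No other strategy reproduces this row, so those 6 are the full class: azD, azW, azU, ayD, ayW, ayU.

6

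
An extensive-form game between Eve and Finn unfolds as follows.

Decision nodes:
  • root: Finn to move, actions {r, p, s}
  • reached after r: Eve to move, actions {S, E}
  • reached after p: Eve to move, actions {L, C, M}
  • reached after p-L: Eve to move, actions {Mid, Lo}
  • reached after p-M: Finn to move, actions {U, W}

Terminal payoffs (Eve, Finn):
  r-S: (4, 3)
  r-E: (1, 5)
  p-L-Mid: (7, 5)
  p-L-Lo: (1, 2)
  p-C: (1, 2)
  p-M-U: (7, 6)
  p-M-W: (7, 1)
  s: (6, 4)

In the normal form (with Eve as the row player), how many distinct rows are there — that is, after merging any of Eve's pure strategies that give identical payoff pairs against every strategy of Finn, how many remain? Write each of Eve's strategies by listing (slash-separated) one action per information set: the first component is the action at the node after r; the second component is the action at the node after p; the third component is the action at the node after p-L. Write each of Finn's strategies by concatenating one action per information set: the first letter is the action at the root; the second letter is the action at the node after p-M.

Eve has 12 pure strategies: S/L/Mid, S/L/Lo, S/C/Mid, S/C/Lo, S/M/Mid, S/M/Lo, E/L/Mid, E/L/Lo, E/C/Mid, E/C/Lo, E/M/Mid, E/M/Lo. Columns: rU, rW, pU, pW, sU, sW.
{S/L/Mid} → row (4,3) (4,3) (7,5) (7,5) (6,4) (6,4)
{S/L/Lo, S/C/Mid, S/C/Lo} → row (4,3) (4,3) (1,2) (1,2) (6,4) (6,4)
{S/M/Mid, S/M/Lo} → row (4,3) (4,3) (7,6) (7,1) (6,4) (6,4)
{E/L/Mid} → row (1,5) (1,5) (7,5) (7,5) (6,4) (6,4)
{E/L/Lo, E/C/Mid, E/C/Lo} → row (1,5) (1,5) (1,2) (1,2) (6,4) (6,4)
{E/M/Mid, E/M/Lo} → row (1,5) (1,5) (7,6) (7,1) (6,4) (6,4)
That's 6 distinct rows out of 12 strategies.

6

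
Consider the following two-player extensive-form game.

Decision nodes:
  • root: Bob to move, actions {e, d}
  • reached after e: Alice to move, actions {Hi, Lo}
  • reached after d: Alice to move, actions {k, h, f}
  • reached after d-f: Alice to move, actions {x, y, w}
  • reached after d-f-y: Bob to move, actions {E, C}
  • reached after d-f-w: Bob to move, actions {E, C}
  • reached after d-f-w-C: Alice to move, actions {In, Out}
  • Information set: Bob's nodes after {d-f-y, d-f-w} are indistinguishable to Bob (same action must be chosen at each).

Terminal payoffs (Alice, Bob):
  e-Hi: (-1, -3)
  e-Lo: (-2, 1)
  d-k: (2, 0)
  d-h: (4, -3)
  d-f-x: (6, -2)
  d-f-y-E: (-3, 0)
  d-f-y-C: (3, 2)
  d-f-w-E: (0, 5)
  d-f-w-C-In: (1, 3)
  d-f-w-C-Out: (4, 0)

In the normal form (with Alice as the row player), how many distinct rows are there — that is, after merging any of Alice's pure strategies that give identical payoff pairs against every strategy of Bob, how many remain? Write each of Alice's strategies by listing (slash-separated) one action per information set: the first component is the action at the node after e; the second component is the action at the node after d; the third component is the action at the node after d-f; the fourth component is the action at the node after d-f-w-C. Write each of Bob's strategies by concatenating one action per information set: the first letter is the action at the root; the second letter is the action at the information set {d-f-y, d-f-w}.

12

Alice has 36 pure strategies: Hi/k/x/In, Hi/k/x/Out, Hi/k/y/In, Hi/k/y/Out, Hi/k/w/In, Hi/k/w/Out, Hi/h/x/In, Hi/h/x/Out, Hi/h/y/In, Hi/h/y/Out, Hi/h/w/In, Hi/h/w/Out, Hi/f/x/In, Hi/f/x/Out, Hi/f/y/In, Hi/f/y/Out, Hi/f/w/In, Hi/f/w/Out, Lo/k/x/In, Lo/k/x/Out, Lo/k/y/In, Lo/k/y/Out, Lo/k/w/In, Lo/k/w/Out, Lo/h/x/In, Lo/h/x/Out, Lo/h/y/In, Lo/h/y/Out, Lo/h/w/In, Lo/h/w/Out, Lo/f/x/In, Lo/f/x/Out, Lo/f/y/In, Lo/f/y/Out, Lo/f/w/In, Lo/f/w/Out. Columns: eE, eC, dE, dC.
{Hi/k/x/In, Hi/k/x/Out, Hi/k/y/In, Hi/k/y/Out, Hi/k/w/In, Hi/k/w/Out} → row (-1,-3) (-1,-3) (2,0) (2,0)
{Hi/h/x/In, Hi/h/x/Out, Hi/h/y/In, Hi/h/y/Out, Hi/h/w/In, Hi/h/w/Out} → row (-1,-3) (-1,-3) (4,-3) (4,-3)
{Hi/f/x/In, Hi/f/x/Out} → row (-1,-3) (-1,-3) (6,-2) (6,-2)
{Hi/f/y/In, Hi/f/y/Out} → row (-1,-3) (-1,-3) (-3,0) (3,2)
{Hi/f/w/In} → row (-1,-3) (-1,-3) (0,5) (1,3)
{Hi/f/w/Out} → row (-1,-3) (-1,-3) (0,5) (4,0)
{Lo/k/x/In, Lo/k/x/Out, Lo/k/y/In, Lo/k/y/Out, Lo/k/w/In, Lo/k/w/Out} → row (-2,1) (-2,1) (2,0) (2,0)
{Lo/h/x/In, Lo/h/x/Out, Lo/h/y/In, Lo/h/y/Out, Lo/h/w/In, Lo/h/w/Out} → row (-2,1) (-2,1) (4,-3) (4,-3)
{Lo/f/x/In, Lo/f/x/Out} → row (-2,1) (-2,1) (6,-2) (6,-2)
{Lo/f/y/In, Lo/f/y/Out} → row (-2,1) (-2,1) (-3,0) (3,2)
{Lo/f/w/In} → row (-2,1) (-2,1) (0,5) (1,3)
{Lo/f/w/Out} → row (-2,1) (-2,1) (0,5) (4,0)
That's 12 distinct rows out of 36 strategies.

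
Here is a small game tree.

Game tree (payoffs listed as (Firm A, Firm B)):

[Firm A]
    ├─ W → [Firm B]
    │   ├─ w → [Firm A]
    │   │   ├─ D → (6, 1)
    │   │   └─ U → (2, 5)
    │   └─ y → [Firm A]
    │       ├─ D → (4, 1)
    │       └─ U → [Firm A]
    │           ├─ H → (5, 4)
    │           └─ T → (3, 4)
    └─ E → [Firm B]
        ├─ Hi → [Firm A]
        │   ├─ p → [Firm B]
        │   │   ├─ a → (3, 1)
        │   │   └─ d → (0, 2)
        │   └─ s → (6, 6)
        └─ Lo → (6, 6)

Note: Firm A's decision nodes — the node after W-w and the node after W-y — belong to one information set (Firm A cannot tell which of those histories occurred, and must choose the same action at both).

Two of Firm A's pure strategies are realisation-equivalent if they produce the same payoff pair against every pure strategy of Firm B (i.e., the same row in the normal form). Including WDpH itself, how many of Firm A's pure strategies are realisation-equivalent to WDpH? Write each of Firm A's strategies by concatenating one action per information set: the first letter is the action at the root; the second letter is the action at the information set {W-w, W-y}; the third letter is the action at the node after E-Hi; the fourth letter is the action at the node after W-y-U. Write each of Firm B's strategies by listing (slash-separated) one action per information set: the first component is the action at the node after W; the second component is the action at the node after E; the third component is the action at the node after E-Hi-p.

Row for WDpH (columns w/Hi/a, w/Hi/d, w/Lo/a, w/Lo/d, y/Hi/a, y/Hi/d, y/Lo/a, y/Lo/d): (6,1) (6,1) (6,1) (6,1) (4,1) (4,1) (4,1) (4,1).
Under WDpH, Firm A's choice at the node after E-Hi and at the node after W-y-U can never be reached regardless of what Firm B does, so varying those choices leaves every outcome unchanged.
Holding the reachable choices fixed and varying the unreachable ones freely already gives 2 × 2 = 4 equivalent strategies.
No other strategy reproduces this row, so those 4 are the full class: WDpH, WDpT, WDsH, WDsT.

4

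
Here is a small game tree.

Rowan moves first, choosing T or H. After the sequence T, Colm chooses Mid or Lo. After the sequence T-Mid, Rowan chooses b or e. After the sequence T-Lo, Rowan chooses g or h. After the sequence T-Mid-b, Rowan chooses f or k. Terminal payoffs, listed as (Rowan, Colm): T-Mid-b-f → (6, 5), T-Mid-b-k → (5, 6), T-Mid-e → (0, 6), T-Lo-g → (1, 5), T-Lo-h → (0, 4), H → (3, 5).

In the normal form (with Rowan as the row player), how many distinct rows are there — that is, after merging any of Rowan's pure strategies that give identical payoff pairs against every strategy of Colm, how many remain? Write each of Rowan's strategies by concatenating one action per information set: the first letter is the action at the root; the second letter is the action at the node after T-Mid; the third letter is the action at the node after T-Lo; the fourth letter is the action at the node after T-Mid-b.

7

Rowan has 16 pure strategies: Tbgf, Tbgk, Tbhf, Tbhk, Tegf, Tegk, Tehf, Tehk, Hbgf, Hbgk, Hbhf, Hbhk, Hegf, Hegk, Hehf, Hehk. Columns: Mid, Lo.
{Tbgf} → row (6,5) (1,5)
{Tbgk} → row (5,6) (1,5)
{Tbhf} → row (6,5) (0,4)
{Tbhk} → row (5,6) (0,4)
{Tegf, Tegk} → row (0,6) (1,5)
{Tehf, Tehk} → row (0,6) (0,4)
{Hbgf, Hbgk, Hbhf, Hbhk, Hegf, Hegk, Hehf, Hehk} → row (3,5) (3,5)
That's 7 distinct rows out of 16 strategies.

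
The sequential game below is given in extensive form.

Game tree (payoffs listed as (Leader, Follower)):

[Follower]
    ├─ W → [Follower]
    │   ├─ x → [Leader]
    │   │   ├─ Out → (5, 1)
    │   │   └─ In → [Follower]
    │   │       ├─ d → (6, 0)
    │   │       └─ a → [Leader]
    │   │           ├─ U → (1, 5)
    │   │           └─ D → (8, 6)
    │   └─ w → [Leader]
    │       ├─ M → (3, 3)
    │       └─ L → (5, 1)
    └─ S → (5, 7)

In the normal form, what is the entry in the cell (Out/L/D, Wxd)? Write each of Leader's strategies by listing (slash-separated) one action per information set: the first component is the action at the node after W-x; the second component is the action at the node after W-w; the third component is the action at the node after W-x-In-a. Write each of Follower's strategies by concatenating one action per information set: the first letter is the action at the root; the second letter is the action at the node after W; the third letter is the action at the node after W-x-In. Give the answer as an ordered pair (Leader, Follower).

Trace the play path from the root:
  Follower plays W
  Follower plays x at [W]
  Leader plays Out at [W-x]
→ terminal payoff (5, 1).
(Leader's choice at the node after W-w is never reached on this path, so it doesn't affect the outcome.)

(5, 1)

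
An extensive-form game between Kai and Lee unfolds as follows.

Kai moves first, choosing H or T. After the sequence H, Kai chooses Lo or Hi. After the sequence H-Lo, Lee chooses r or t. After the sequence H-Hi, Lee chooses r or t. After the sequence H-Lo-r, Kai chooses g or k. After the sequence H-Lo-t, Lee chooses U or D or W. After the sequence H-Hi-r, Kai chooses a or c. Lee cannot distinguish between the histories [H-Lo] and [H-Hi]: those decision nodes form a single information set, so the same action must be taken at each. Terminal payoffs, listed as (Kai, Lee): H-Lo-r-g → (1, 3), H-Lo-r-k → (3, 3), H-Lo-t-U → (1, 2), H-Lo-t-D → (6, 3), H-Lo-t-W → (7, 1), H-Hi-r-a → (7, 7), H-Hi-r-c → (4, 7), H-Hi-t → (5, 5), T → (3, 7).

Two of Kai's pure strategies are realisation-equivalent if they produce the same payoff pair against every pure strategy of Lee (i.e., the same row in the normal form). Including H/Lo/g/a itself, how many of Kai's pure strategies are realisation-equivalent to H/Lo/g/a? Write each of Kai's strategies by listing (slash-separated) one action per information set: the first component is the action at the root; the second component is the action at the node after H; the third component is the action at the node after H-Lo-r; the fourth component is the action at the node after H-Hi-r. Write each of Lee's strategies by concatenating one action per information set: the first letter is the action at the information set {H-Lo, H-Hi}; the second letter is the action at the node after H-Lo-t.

Row for H/Lo/g/a (columns rU, rD, rW, tU, tD, tW): (1,3) (1,3) (1,3) (1,2) (6,3) (7,1).
Under H/Lo/g/a, Kai's choice at the node after H-Hi-r can never be reached regardless of what Lee does, so varying those choices leaves every outcome unchanged.
Holding the reachable choices fixed and varying the unreachable one freely already gives 2 equivalent strategies.
No other strategy reproduces this row, so those 2 are the full class: H/Lo/g/a, H/Lo/g/c.

2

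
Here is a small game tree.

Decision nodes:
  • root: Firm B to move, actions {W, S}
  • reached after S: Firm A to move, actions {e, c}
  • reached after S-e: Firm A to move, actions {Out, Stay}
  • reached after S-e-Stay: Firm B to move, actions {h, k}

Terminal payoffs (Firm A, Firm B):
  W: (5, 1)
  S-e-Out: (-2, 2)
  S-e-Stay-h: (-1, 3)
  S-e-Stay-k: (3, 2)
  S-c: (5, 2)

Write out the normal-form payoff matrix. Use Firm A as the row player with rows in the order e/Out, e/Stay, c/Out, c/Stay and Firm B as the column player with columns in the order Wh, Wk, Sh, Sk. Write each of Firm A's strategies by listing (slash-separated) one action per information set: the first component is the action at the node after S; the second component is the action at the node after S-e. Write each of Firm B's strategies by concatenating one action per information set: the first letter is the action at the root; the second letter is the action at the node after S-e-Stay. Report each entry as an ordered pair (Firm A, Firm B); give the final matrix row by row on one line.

Row e/Out: Wh→(5,1), Wk→(5,1), Sh→(-2,2), Sk→(-2,2)
Row e/Stay: Wh→(5,1), Wk→(5,1), Sh→(-1,3), Sk→(3,2)
Row c/Out: Wh→(5,1), Wk→(5,1), Sh→(5,2), Sk→(5,2)
Row c/Stay: Wh→(5,1), Wk→(5,1), Sh→(5,2), Sk→(5,2)

e/Out: (5,1) (5,1) (-2,2) (-2,2) | e/Stay: (5,1) (5,1) (-1,3) (3,2) | c/Out: (5,1) (5,1) (5,2) (5,2) | c/Stay: (5,1) (5,1) (5,2) (5,2)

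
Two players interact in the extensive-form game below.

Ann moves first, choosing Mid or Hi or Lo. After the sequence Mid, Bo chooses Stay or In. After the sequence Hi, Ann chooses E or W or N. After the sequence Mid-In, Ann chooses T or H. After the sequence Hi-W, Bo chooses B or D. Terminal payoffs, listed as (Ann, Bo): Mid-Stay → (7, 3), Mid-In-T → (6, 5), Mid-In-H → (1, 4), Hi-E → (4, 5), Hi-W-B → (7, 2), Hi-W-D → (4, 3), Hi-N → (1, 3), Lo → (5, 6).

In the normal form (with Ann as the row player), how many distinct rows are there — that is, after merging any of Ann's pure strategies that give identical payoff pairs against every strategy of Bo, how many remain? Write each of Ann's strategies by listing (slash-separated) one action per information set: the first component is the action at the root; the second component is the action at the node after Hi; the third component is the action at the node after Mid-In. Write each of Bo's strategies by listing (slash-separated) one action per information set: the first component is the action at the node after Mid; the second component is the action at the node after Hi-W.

Ann has 18 pure strategies: Mid/E/T, Mid/E/H, Mid/W/T, Mid/W/H, Mid/N/T, Mid/N/H, Hi/E/T, Hi/E/H, Hi/W/T, Hi/W/H, Hi/N/T, Hi/N/H, Lo/E/T, Lo/E/H, Lo/W/T, Lo/W/H, Lo/N/T, Lo/N/H. Columns: Stay/B, Stay/D, In/B, In/D.
{Mid/E/T, Mid/W/T, Mid/N/T} → row (7,3) (7,3) (6,5) (6,5)
{Mid/E/H, Mid/W/H, Mid/N/H} → row (7,3) (7,3) (1,4) (1,4)
{Hi/E/T, Hi/E/H} → row (4,5) (4,5) (4,5) (4,5)
{Hi/W/T, Hi/W/H} → row (7,2) (4,3) (7,2) (4,3)
{Hi/N/T, Hi/N/H} → row (1,3) (1,3) (1,3) (1,3)
{Lo/E/T, Lo/E/H, Lo/W/T, Lo/W/H, Lo/N/T, Lo/N/H} → row (5,6) (5,6) (5,6) (5,6)
That's 6 distinct rows out of 18 strategies.

6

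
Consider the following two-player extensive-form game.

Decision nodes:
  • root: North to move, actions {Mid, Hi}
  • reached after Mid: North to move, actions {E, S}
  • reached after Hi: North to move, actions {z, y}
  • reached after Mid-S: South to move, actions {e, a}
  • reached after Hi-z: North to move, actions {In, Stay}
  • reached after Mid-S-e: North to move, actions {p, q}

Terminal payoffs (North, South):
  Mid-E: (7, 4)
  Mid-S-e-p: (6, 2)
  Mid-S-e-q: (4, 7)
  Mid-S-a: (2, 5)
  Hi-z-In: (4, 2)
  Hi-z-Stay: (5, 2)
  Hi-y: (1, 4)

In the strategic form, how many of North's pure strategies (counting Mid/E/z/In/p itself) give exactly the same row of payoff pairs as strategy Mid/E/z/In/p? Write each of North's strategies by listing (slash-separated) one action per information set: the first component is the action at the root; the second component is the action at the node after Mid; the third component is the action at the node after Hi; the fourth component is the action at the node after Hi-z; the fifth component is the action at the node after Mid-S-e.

8

Row for Mid/E/z/In/p (columns e, a): (7,4) (7,4).
Under Mid/E/z/In/p, North's choice at the node after Hi and at the node after Hi-z and at the node after Mid-S-e can never be reached regardless of what South does, so varying those choices leaves every outcome unchanged.
Holding the reachable choices fixed and varying the unreachable ones freely already gives 2 × 2 × 2 = 8 equivalent strategies.
No other strategy reproduces this row, so those 8 are the full class: Mid/E/z/In/p, Mid/E/z/In/q, Mid/E/z/Stay/p, Mid/E/z/Stay/q, Mid/E/y/In/p, Mid/E/y/In/q, Mid/E/y/Stay/p, Mid/E/y/Stay/q.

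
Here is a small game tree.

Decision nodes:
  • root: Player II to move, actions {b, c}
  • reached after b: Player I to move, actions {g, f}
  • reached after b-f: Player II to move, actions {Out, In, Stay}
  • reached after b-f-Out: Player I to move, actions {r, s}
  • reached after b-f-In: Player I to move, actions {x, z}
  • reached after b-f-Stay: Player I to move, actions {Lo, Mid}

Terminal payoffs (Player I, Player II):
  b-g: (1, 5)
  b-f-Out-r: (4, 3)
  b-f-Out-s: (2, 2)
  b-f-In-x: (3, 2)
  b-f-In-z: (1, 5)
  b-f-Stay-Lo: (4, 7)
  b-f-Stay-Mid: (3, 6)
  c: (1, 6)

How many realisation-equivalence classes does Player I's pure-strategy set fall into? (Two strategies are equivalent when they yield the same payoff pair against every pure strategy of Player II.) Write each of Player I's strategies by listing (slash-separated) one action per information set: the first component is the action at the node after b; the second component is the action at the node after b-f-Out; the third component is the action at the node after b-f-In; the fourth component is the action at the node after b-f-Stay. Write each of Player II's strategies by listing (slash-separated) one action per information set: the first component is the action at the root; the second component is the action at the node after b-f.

Player I has 16 pure strategies: g/r/x/Lo, g/r/x/Mid, g/r/z/Lo, g/r/z/Mid, g/s/x/Lo, g/s/x/Mid, g/s/z/Lo, g/s/z/Mid, f/r/x/Lo, f/r/x/Mid, f/r/z/Lo, f/r/z/Mid, f/s/x/Lo, f/s/x/Mid, f/s/z/Lo, f/s/z/Mid. Columns: b/Out, b/In, b/Stay, c/Out, c/In, c/Stay.
{g/r/x/Lo, g/r/x/Mid, g/r/z/Lo, g/r/z/Mid, g/s/x/Lo, g/s/x/Mid, g/s/z/Lo, g/s/z/Mid} → row (1,5) (1,5) (1,5) (1,6) (1,6) (1,6)
{f/r/x/Lo} → row (4,3) (3,2) (4,7) (1,6) (1,6) (1,6)
{f/r/x/Mid} → row (4,3) (3,2) (3,6) (1,6) (1,6) (1,6)
{f/r/z/Lo} → row (4,3) (1,5) (4,7) (1,6) (1,6) (1,6)
{f/r/z/Mid} → row (4,3) (1,5) (3,6) (1,6) (1,6) (1,6)
{f/s/x/Lo} → row (2,2) (3,2) (4,7) (1,6) (1,6) (1,6)
{f/s/x/Mid} → row (2,2) (3,2) (3,6) (1,6) (1,6) (1,6)
{f/s/z/Lo} → row (2,2) (1,5) (4,7) (1,6) (1,6) (1,6)
{f/s/z/Mid} → row (2,2) (1,5) (3,6) (1,6) (1,6) (1,6)
That's 9 distinct rows out of 16 strategies.

9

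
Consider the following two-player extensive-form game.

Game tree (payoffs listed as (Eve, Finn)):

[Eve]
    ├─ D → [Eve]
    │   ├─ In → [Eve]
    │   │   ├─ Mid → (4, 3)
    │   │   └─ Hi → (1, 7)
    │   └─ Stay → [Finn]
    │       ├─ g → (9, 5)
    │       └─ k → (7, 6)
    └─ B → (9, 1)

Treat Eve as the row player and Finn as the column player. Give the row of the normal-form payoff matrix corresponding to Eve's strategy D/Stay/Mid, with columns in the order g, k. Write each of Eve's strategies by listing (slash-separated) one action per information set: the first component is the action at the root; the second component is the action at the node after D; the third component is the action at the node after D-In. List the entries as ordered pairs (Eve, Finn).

(9,5) (7,6)

vs g: Eve plays D → Eve plays Stay at [D] → Finn plays g at [D-Stay] → (9, 5)
vs k: Eve plays D → Eve plays Stay at [D] → Finn plays k at [D-Stay] → (7, 6)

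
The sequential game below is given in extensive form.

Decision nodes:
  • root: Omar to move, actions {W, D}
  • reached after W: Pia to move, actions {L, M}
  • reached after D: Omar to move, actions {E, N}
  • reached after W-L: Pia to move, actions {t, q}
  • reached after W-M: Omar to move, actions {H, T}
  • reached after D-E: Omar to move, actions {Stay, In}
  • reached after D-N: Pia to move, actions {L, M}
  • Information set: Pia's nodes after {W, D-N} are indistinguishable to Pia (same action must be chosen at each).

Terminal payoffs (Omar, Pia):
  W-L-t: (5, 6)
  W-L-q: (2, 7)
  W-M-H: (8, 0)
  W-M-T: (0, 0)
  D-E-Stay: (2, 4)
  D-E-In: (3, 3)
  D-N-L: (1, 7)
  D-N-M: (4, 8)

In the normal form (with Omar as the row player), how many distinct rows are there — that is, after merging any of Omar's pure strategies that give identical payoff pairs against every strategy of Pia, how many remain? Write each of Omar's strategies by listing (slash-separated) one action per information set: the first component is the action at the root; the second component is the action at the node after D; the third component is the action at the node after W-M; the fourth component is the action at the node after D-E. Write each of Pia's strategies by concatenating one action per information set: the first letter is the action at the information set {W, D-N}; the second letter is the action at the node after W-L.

Omar has 16 pure strategies: W/E/H/Stay, W/E/H/In, W/E/T/Stay, W/E/T/In, W/N/H/Stay, W/N/H/In, W/N/T/Stay, W/N/T/In, D/E/H/Stay, D/E/H/In, D/E/T/Stay, D/E/T/In, D/N/H/Stay, D/N/H/In, D/N/T/Stay, D/N/T/In. Columns: Lt, Lq, Mt, Mq.
{W/E/H/Stay, W/E/H/In, W/N/H/Stay, W/N/H/In} → row (5,6) (2,7) (8,0) (8,0)
{W/E/T/Stay, W/E/T/In, W/N/T/Stay, W/N/T/In} → row (5,6) (2,7) (0,0) (0,0)
{D/E/H/Stay, D/E/T/Stay} → row (2,4) (2,4) (2,4) (2,4)
{D/E/H/In, D/E/T/In} → row (3,3) (3,3) (3,3) (3,3)
{D/N/H/Stay, D/N/H/In, D/N/T/Stay, D/N/T/In} → row (1,7) (1,7) (4,8) (4,8)
That's 5 distinct rows out of 16 strategies.

5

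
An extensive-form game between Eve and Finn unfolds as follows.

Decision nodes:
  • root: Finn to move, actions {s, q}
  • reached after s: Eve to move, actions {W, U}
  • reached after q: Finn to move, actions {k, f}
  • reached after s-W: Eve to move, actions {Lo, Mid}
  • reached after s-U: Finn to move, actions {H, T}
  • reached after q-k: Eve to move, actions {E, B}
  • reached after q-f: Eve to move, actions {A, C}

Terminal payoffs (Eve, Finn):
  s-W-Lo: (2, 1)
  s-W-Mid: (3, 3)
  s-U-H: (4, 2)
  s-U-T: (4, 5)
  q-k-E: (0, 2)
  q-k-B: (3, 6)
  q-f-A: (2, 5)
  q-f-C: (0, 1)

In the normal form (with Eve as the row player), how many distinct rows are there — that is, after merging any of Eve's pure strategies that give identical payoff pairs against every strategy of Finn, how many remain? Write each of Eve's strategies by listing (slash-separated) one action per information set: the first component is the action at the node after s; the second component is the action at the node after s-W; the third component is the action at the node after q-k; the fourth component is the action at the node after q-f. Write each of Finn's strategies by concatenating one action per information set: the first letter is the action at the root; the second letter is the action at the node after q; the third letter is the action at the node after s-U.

12

Eve has 16 pure strategies: W/Lo/E/A, W/Lo/E/C, W/Lo/B/A, W/Lo/B/C, W/Mid/E/A, W/Mid/E/C, W/Mid/B/A, W/Mid/B/C, U/Lo/E/A, U/Lo/E/C, U/Lo/B/A, U/Lo/B/C, U/Mid/E/A, U/Mid/E/C, U/Mid/B/A, U/Mid/B/C. Columns: skH, skT, sfH, sfT, qkH, qkT, qfH, qfT.
{W/Lo/E/A} → row (2,1) (2,1) (2,1) (2,1) (0,2) (0,2) (2,5) (2,5)
{W/Lo/E/C} → row (2,1) (2,1) (2,1) (2,1) (0,2) (0,2) (0,1) (0,1)
{W/Lo/B/A} → row (2,1) (2,1) (2,1) (2,1) (3,6) (3,6) (2,5) (2,5)
{W/Lo/B/C} → row (2,1) (2,1) (2,1) (2,1) (3,6) (3,6) (0,1) (0,1)
{W/Mid/E/A} → row (3,3) (3,3) (3,3) (3,3) (0,2) (0,2) (2,5) (2,5)
{W/Mid/E/C} → row (3,3) (3,3) (3,3) (3,3) (0,2) (0,2) (0,1) (0,1)
{W/Mid/B/A} → row (3,3) (3,3) (3,3) (3,3) (3,6) (3,6) (2,5) (2,5)
{W/Mid/B/C} → row (3,3) (3,3) (3,3) (3,3) (3,6) (3,6) (0,1) (0,1)
{U/Lo/E/A, U/Mid/E/A} → row (4,2) (4,5) (4,2) (4,5) (0,2) (0,2) (2,5) (2,5)
{U/Lo/E/C, U/Mid/E/C} → row (4,2) (4,5) (4,2) (4,5) (0,2) (0,2) (0,1) (0,1)
{U/Lo/B/A, U/Mid/B/A} → row (4,2) (4,5) (4,2) (4,5) (3,6) (3,6) (2,5) (2,5)
{U/Lo/B/C, U/Mid/B/C} → row (4,2) (4,5) (4,2) (4,5) (3,6) (3,6) (0,1) (0,1)
That's 12 distinct rows out of 16 strategies.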